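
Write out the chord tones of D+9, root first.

D – F# – A# – C – E

D+9 is a dominant ninth sharp five built on D.
D — root
F# — major 3rd
A# — augmented 5th
C — minor 7th
E — major 9th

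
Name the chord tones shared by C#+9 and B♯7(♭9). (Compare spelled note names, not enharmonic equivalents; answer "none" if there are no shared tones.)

C#+9: C# E# G## B D#
B♯7(♭9): B# D## F## A# C#
Common to both → C#.

C#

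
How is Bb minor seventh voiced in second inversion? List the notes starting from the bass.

F A♭ B♭ D♭

In root position, Bb minor seventh is B♭–D♭–F–A♭.
Second inversion puts the fifth (F) in the bass.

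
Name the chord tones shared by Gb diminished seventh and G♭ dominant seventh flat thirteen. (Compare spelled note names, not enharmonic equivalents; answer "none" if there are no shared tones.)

G-flat

Gb diminished seventh: G-flat B-double-flat D-double-flat F-double-flat
G♭ dominant seventh flat thirteen: G-flat B-flat D-flat F-flat E-double-flat
Common to both → G-flat.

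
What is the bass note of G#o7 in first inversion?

G#o7 in root position is G#–B–D–F.
First inversion places the third in the bass, which is B.

B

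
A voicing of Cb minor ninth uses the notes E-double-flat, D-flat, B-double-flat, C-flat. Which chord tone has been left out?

G-flat

The full Cb minor ninth chord is C-flat, E-double-flat, G-flat, B-double-flat, D-flat.
Comparing with the voicing, the perfect 5th (5th) — G-flat — is absent.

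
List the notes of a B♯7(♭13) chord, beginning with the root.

Root B#, quality dominant seventh flat thirteen:
root → B#
3rd (major 3rd) → D##
5th (perfect 5th) → F##
7th (minor 7th) → A#
13th (minor 13th) → G#

B#, D##, F##, A#, G#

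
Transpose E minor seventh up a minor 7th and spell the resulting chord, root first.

D – F – A – C

Transposed root: E → D (minor 7th up). So we spell D minor seventh:
- root: D
- minor 3rd: F
- perfect 5th: A
- minor 7th: C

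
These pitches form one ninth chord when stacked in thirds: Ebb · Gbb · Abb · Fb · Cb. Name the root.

Stacking in thirds gives Fb – Abb – Cb – Ebb – Gbb, so Fb is the root — Fb minor seventh flat nine.

Fb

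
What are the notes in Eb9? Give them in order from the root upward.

Eb  G  Bb  Db  F

Eb9: dominant ninth on Eb.
Root: Eb
Major 3rd (3rd): G
Perfect 5th (5th): Bb
Minor 7th (7th): Db
Major 9th (9th): F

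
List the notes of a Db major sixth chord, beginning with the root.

Db major sixth: major sixth on D-flat.
- root: D-flat
- major 3rd: F
- perfect 5th: A-flat
- major 6th: B-flat

D-flat, F, A-flat, B-flat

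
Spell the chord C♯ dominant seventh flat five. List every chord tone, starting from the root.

C♯ dominant seventh flat five: dominant seventh flat five on C#.
C# — root
E# — major 3rd
G — diminished 5th
B — minor 7th

C#  E#  G  B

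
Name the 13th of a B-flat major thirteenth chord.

G

Root of B-flat major thirteenth = Bb. The 13th is a major 13th: Bb up a major 13th → G.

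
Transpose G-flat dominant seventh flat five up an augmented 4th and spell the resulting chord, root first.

C  E  G-flat  B-flat

G-flat up an augmented 4th → C. New chord: C dominant seventh flat five.
C — root
E — major 3rd
G-flat — diminished 5th
B-flat — minor 7th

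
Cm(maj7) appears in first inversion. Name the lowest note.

Cm(maj7) = C–E♭–G–B. First inversion → third in the bass = E♭.

E♭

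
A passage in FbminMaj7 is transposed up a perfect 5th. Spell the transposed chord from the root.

Cb  Ebb  Gb  Bb

A perfect 5th up from Fb is Cb, so the new chord is Cb minor-major seventh.
root → Cb
3rd (minor 3rd) → Ebb
5th (perfect 5th) → Gb
7th (major 7th) → Bb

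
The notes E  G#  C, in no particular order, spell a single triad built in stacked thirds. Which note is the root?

Arranged so that each adjacent pair is a third by letter name: C – E – G#.
The bottom of that stack, C, is the root (this is C augmented triad).

C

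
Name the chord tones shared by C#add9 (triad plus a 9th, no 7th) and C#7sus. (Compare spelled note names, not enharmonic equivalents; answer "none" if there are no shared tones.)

C#, G#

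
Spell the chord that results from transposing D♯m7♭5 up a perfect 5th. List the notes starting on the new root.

A♯ – C♯ – E – G♯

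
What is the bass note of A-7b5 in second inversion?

Eb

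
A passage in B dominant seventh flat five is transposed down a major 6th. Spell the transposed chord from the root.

Transposed root: B → D (major 6th down). So we spell D dominant seventh flat five:
Root: D
Major 3rd (3rd): F-sharp
Diminished 5th (5th): A-flat
Minor 7th (7th): C

D  F-sharp  A-flat  C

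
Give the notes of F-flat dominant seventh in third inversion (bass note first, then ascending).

E𝄫  F♭  A♭  C♭

In root position, F-flat dominant seventh is F♭–A♭–C♭–E𝄫.
Third inversion puts the seventh (E𝄫) in the bass.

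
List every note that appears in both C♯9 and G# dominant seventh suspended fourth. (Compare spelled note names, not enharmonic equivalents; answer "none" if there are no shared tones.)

C#  G#  D#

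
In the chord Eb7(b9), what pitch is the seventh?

Root of Eb7(b9) = E♭. The 7th is a minor 7th: E♭ up a minor 7th → D♭.

D♭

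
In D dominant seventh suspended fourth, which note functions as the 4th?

Root of D dominant seventh suspended fourth = D. The 4th is a perfect 4th: D up a perfect 4th → G.

G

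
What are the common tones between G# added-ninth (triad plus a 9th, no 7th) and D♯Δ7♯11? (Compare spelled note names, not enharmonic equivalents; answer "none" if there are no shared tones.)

G# added-ninth: G# B# D# A#
D♯Δ7♯11: D# F## A# C## G##
Common to both → D#, A#.

D# A#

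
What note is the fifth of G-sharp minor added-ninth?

G-sharp minor added-ninth is built on G-sharp; its 5th is a perfect 5th above the root.
A fifth above G uses the letter D, and the perfect 5th above G-sharp is D-sharp.

D-sharp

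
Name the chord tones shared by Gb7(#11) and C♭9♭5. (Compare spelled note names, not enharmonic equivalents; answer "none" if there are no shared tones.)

Gb7(#11): Gb Bb Db Fb C
C♭9♭5: Cb Eb Gbb Bbb Db
Common to both → Db.

Db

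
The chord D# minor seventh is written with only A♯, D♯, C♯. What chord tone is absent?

F♯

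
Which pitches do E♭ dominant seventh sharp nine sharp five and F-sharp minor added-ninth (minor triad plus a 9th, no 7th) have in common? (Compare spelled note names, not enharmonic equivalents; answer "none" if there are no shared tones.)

F-sharp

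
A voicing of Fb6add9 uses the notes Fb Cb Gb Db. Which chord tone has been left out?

Ab

The full Fb6add9 chord is Fb, Ab, Cb, Db, Gb.
Comparing with the voicing, the major 3rd (3rd) — Ab — is absent.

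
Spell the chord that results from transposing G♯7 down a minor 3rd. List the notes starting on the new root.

E#  G##  B#  D#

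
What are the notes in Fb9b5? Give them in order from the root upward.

F♭ – A♭ – C𝄫 – E𝄫 – G♭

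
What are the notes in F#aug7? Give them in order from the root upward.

Root F♯, quality augmented seventh:
root → F♯
3rd (major 3rd) → A♯
5th (augmented 5th) → C𝄪
7th (minor 7th) → E

F♯  A♯  C𝄪  E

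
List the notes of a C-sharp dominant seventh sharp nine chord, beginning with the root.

C♯, E♯, G♯, B, D𝄪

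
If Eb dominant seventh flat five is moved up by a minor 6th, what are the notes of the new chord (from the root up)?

C♭ E♭ G𝄫 B𝄫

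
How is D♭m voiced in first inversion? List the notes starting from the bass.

Fb – Ab – Db

D♭m = Db–Fb–Ab; first inversion → third (Fb) lowest.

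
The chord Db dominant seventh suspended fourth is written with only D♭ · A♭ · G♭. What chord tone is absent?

The full Db dominant seventh suspended fourth chord is D♭, G♭, A♭, C♭.
Comparing with the voicing, the minor 7th (7th) — C♭ — is absent.

C♭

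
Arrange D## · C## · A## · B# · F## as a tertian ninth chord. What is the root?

B#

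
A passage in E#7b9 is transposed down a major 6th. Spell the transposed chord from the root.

E# down a major 6th → G#. New chord: G# dominant seventh flat nine.
root → G#
3rd (major 3rd) → B#
5th (perfect 5th) → D#
7th (minor 7th) → F#
9th (minor 9th) → A

G#, B#, D#, F#, A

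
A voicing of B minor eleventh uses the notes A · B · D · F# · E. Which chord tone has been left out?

C#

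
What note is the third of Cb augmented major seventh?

E-flat

Cb augmented major seventh is built on C-flat; its 3rd is a major 3rd above the root.
A third above C uses the letter E, and the major 3rd above C-flat is E-flat.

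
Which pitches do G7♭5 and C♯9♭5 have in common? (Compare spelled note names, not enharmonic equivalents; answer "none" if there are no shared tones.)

G, B

G7♭5 = G, B, Db, F.
C♯9♭5 = C#, E#, G, B, D#.
Shared: G, B.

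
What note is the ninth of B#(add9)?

C##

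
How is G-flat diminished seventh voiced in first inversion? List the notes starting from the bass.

In root position, G-flat diminished seventh is G-flat–B-double-flat–D-double-flat–F-double-flat.
First inversion puts the third (B-double-flat) in the bass.

B-double-flat D-double-flat F-double-flat G-flat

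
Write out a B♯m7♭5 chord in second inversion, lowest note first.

F♯, A♯, B♯, D♯

B♯m7♭5 = B♯–D♯–F♯–A♯; second inversion → fifth (F♯) lowest.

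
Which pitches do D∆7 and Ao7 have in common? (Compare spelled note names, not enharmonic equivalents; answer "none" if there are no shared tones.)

A

D∆7 = D, F#, A, C#.
Ao7 = A, C, Eb, Gb.
Shared: A.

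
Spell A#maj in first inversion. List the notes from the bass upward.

C## E# A#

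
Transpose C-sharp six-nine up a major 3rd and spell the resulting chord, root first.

E#, G##, B#, C##, F##

Transposed root: C# → E# (major 3rd up). So we spell E# six-nine:
- root: E#
- major 3rd: G##
- perfect 5th: B#
- major 6th: C##
- major 9th: F##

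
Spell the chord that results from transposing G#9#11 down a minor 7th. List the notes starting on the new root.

A♯, C𝄪, E♯, G♯, B♯, D𝄪

A minor 7th down from G♯ is A♯, so the new chord is A♯ dominant ninth sharp eleven.
A♯ — root
C𝄪 — major 3rd
E♯ — perfect 5th
G♯ — minor 7th
B♯ — major 9th
D𝄪 — augmented 11th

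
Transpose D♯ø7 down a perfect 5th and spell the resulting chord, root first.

A perfect 5th down from D♯ is G♯, so the new chord is G♯ half-diminished seventh.
root → G♯
3rd (minor 3rd) → B
5th (diminished 5th) → D
7th (minor 7th) → F♯

G♯ – B – D – F♯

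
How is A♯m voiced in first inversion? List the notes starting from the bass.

C♯, E♯, A♯

In root position, A♯m is A♯–C♯–E♯.
First inversion puts the third (C♯) in the bass.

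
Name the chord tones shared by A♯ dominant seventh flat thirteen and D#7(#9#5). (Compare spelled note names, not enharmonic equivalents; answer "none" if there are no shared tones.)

A♯ dominant seventh flat thirteen: A# C## E# G# F#
D#7(#9#5): D# F## A## C# E##
Common to both → none.

none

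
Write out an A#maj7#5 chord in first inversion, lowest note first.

C## – E## – G## – A#

In root position, A#maj7#5 is A#–C##–E##–G##.
First inversion puts the third (C##) in the bass.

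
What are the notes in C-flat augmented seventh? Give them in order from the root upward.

Cb, Eb, G, Bbb

C-flat augmented seventh is an augmented seventh built on Cb.
- root: Cb
- major 3rd: Eb
- augmented 5th: G
- minor 7th: Bbb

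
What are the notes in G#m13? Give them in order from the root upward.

G♯, B, D♯, F♯, A♯, C♯, E♯

Root G♯, quality minor thirteenth:
- root: G♯
- minor 3rd: B
- perfect 5th: D♯
- minor 7th: F♯
- major 9th: A♯
- perfect 11th: C♯
- major 13th: E♯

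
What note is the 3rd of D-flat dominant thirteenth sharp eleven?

F

Root of D-flat dominant thirteenth sharp eleven = D-flat. The 3rd is a major 3rd: D-flat up a major 3rd → F.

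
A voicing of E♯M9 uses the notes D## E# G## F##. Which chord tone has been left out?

B#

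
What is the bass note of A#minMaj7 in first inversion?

C#

A#minMaj7 in root position is A#–C#–E#–G##.
First inversion places the third in the bass, which is C#.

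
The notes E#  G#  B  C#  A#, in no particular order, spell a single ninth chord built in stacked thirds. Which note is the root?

A#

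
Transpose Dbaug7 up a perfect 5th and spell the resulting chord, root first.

Transposed root: Db → Ab (perfect 5th up). So we spell Ab augmented seventh:
root → Ab
3rd (major 3rd) → C
5th (augmented 5th) → E
7th (minor 7th) → Gb

Ab, C, E, Gb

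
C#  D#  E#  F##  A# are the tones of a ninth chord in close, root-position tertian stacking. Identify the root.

Stacking in thirds gives D# – F## – A# – C# – E#, so D# is the root — D# dominant ninth.

D#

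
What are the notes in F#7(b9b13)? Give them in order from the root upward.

F#, A#, C#, E, G, D

Root F#, quality dominant seventh flat nine flat thirteen:
- root: F#
- major 3rd: A#
- perfect 5th: C#
- minor 7th: E
- minor 9th: G
- minor 13th: D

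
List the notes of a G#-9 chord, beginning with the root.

G#-9: minor ninth on G♯.
G♯ — root
B — minor 3rd
D♯ — perfect 5th
F♯ — minor 7th
A♯ — major 9th

G♯, B, D♯, F♯, A♯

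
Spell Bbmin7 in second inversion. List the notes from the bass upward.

F Ab Bb Db

Bbmin7 = Bb–Db–F–Ab; second inversion → fifth (F) lowest.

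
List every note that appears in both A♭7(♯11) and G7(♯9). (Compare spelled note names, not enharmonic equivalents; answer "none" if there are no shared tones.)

D

A♭7(♯11) = Ab, C, Eb, Gb, D.
G7(♯9) = G, B, D, F, A#.
Shared: D.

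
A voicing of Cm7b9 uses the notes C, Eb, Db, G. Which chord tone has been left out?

The full Cm7b9 chord is C, Eb, G, Bb, Db.
Comparing with the voicing, the minor 7th (7th) — Bb — is absent.

Bb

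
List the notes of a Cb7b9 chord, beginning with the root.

Root Cb, quality dominant seventh flat nine:
- root: Cb
- major 3rd: Eb
- perfect 5th: Gb
- minor 7th: Bbb
- minor 9th: Dbb

Cb, Eb, Gb, Bbb, Dbb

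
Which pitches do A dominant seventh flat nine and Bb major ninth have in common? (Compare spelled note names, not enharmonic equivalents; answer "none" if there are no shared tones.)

A dominant seventh flat nine: A C-sharp E G B-flat
Bb major ninth: B-flat D F A C
Common to both → A, B-flat.

A, B-flat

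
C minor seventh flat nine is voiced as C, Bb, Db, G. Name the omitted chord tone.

The full C minor seventh flat nine chord is C, Eb, G, Bb, Db.
Comparing with the voicing, the minor 3rd (3rd) — Eb — is absent.

Eb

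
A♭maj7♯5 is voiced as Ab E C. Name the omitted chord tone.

G

The full A♭maj7♯5 chord is Ab, C, E, G.
Comparing with the voicing, the major 7th (7th) — G — is absent.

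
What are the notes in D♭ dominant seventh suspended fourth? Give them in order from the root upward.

Db – Gb – Ab – Cb

D♭ dominant seventh suspended fourth is a dominant seventh suspended fourth built on Db.
Db — root
Gb — perfect 4th
Ab — perfect 5th
Cb — minor 7th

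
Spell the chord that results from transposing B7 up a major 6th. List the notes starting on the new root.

Transposed root: B → G# (major 6th up). So we spell G# dominant seventh:
root → G#
3rd (major 3rd) → B#
5th (perfect 5th) → D#
7th (minor 7th) → F#

G#  B#  D#  F#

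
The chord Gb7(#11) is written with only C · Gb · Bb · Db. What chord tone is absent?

Fb

Gb7(#11) = Gb, Bb, Db, Fb, C. The voicing lacks the 7th (minor 7th), Fb.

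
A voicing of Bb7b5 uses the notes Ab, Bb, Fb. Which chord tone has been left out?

D

Bb7b5 = Bb, D, Fb, Ab. The voicing lacks the 3rd (major 3rd), D.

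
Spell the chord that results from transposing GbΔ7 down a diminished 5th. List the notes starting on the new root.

C E G B

A diminished 5th down from Gb is C, so the new chord is C major seventh.
root → C
3rd (major 3rd) → E
5th (perfect 5th) → G
7th (major 7th) → B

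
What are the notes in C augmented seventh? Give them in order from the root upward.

C augmented seventh: augmented seventh on C.
root → C
3rd (major 3rd) → E
5th (augmented 5th) → G#
7th (minor 7th) → Bb

C, E, G#, Bb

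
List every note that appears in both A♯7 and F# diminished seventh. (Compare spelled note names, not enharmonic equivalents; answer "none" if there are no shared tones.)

none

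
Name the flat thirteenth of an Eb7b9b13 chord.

Eb7b9b13 is built on Eb; its 13th is a minor 13th above the root.
A sixth above E uses the letter C, and the minor 13th above Eb is Cb.

Cb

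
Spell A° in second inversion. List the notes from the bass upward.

Eb, A, C

A° = A–C–Eb; second inversion → fifth (Eb) lowest.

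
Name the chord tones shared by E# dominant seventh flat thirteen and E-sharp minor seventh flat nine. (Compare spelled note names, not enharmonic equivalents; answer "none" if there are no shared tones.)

E# dominant seventh flat thirteen = E-sharp, G-double-sharp, B-sharp, D-sharp, C-sharp.
E-sharp minor seventh flat nine = E-sharp, G-sharp, B-sharp, D-sharp, F-sharp.
Shared: E-sharp, B-sharp, D-sharp.

E-sharp B-sharp D-sharp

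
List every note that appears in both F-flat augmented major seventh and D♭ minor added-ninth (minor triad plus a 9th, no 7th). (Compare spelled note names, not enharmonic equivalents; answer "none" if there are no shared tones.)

F-flat A-flat E-flat

F-flat augmented major seventh = F-flat, A-flat, C, E-flat.
D♭ minor added-ninth = D-flat, F-flat, A-flat, E-flat.
Shared: F-flat, A-flat, E-flat.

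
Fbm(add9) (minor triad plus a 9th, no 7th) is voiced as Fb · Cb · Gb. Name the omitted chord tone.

Abb

Fbm(add9) = Fb, Abb, Cb, Gb. The voicing lacks the 3rd (minor 3rd), Abb.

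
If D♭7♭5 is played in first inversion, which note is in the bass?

D♭7♭5 = Db–F–Abb–Cb. First inversion → third in the bass = F.

F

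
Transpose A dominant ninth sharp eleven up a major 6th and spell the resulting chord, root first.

F-sharp  A-sharp  C-sharp  E  G-sharp  B-sharp

A up a major 6th → F-sharp. New chord: F-sharp dominant ninth sharp eleven.
F-sharp — root
A-sharp — major 3rd
C-sharp — perfect 5th
E — minor 7th
G-sharp — major 9th
B-sharp — augmented 11th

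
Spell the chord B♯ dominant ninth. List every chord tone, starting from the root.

B♯ dominant ninth: dominant ninth on B#.
B# — root
D## — major 3rd
F## — perfect 5th
A# — minor 7th
C## — major 9th

B# – D## – F## – A# – C##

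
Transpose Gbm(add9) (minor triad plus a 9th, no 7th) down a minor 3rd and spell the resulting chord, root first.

Eb – Gb – Bb – F

Transposed root: Gb → Eb (minor 3rd down). So we spell Eb minor added-ninth:
Eb — root
Gb — minor 3rd
Bb — perfect 5th
F — major 9th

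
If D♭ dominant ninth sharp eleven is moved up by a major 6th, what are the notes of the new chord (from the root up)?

B-flat  D  F  A-flat  C  E

A major 6th up from D-flat is B-flat, so the new chord is B-flat dominant ninth sharp eleven.
Root: B-flat
Major 3rd (3rd): D
Perfect 5th (5th): F
Minor 7th (7th): A-flat
Major 9th (9th): C
Augmented 11th (11th): E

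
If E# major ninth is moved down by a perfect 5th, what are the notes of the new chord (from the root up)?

E# down a perfect 5th → A#. New chord: A# major ninth.
Root: A#
Major 3rd (3rd): C##
Perfect 5th (5th): E#
Major 7th (7th): G##
Major 9th (9th): B#

A#, C##, E#, G##, B#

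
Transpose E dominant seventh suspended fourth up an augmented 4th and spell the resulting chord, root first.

Transposed root: E → A-sharp (augmented 4th up). So we spell A-sharp dominant seventh suspended fourth:
root → A-sharp
4th (perfect 4th) → D-sharp
5th (perfect 5th) → E-sharp
7th (minor 7th) → G-sharp

A-sharp  D-sharp  E-sharp  G-sharp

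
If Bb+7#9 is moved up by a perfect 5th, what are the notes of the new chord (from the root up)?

F A C# Eb G#

Bb up a perfect 5th → F. New chord: F dominant seventh sharp nine sharp five.
F — root
A — major 3rd
C# — augmented 5th
Eb — minor 7th
G# — augmented 9th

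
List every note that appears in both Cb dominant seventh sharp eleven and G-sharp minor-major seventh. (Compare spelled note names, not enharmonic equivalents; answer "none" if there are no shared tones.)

Cb dominant seventh sharp eleven = C-flat, E-flat, G-flat, B-double-flat, F.
G-sharp minor-major seventh = G-sharp, B, D-sharp, F-double-sharp.
Shared: none.

none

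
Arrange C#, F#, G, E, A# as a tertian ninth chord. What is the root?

F#

Stacking in thirds gives F# – A# – C# – E – G, so F# is the root — F# dominant seventh flat nine.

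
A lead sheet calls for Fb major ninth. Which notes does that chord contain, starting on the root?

F-flat, A-flat, C-flat, E-flat, G-flat

Fb major ninth is a major ninth built on F-flat.
root → F-flat
3rd (major 3rd) → A-flat
5th (perfect 5th) → C-flat
7th (major 7th) → E-flat
9th (major 9th) → G-flat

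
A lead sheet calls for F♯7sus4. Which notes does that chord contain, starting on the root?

F♯  B  C♯  E

F♯7sus4 is a dominant seventh suspended fourth built on F♯.
root → F♯
4th (perfect 4th) → B
5th (perfect 5th) → C♯
7th (minor 7th) → E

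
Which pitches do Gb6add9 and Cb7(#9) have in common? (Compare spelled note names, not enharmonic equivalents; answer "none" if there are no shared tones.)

Gb6add9 = Gb, Bb, Db, Eb, Ab.
Cb7(#9) = Cb, Eb, Gb, Bbb, D.
Shared: Gb, Eb.

Gb, Eb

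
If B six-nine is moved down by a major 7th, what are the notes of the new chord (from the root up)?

A major 7th down from B is C, so the new chord is C six-nine.
Root: C
Major 3rd (3rd): E
Perfect 5th (5th): G
Major 6th (6th): A
Major 9th (9th): D

C, E, G, A, D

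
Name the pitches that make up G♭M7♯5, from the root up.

Root G♭, quality augmented major seventh:
- root: G♭
- major 3rd: B♭
- augmented 5th: D
- major 7th: F

G♭ – B♭ – D – F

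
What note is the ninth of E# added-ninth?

E# added-ninth is built on E-sharp; its 9th is a major 9th above the root.
A second above E uses the letter F, and the major 9th above E-sharp is F-double-sharp.

F-double-sharp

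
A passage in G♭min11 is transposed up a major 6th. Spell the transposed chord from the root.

Eb, Gb, Bb, Db, F, Ab

A major 6th up from Gb is Eb, so the new chord is Eb minor eleventh.
root → Eb
3rd (minor 3rd) → Gb
5th (perfect 5th) → Bb
7th (minor 7th) → Db
9th (major 9th) → F
11th (perfect 11th) → Ab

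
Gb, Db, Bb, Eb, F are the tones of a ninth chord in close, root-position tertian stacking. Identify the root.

Stacking in thirds gives Eb – Gb – Bb – Db – F, so Eb is the root — Eb minor ninth.

Eb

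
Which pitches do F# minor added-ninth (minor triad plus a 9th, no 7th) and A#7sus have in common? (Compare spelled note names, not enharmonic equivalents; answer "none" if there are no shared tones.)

G#

F# minor added-ninth = F#, A, C#, G#.
A#7sus = A#, D#, E#, G#.
Shared: G#.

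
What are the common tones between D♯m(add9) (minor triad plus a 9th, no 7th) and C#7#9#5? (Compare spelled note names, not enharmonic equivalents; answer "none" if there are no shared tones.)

D♯m(add9) = D#, F#, A#, E#.
C#7#9#5 = C#, E#, G##, B, D##.
Shared: E#.

E#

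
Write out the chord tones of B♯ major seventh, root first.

B♯ major seventh is a major seventh built on B-sharp.
root → B-sharp
3rd (major 3rd) → D-double-sharp
5th (perfect 5th) → F-double-sharp
7th (major 7th) → A-double-sharp

B-sharp D-double-sharp F-double-sharp A-double-sharp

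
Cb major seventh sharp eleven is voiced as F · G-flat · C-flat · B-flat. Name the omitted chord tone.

E-flat

Cb major seventh sharp eleven = C-flat, E-flat, G-flat, B-flat, F. The voicing lacks the 3rd (major 3rd), E-flat.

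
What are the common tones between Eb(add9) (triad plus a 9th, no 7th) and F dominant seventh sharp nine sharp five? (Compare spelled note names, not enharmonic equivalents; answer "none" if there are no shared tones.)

Eb(add9): Eb G Bb F
F dominant seventh sharp nine sharp five: F A C# Eb G#
Common to both → Eb, F.

Eb – F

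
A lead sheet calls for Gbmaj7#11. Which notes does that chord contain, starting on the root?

Gbmaj7#11 is a major seventh sharp eleven built on Gb.
Root: Gb
Major 3rd (3rd): Bb
Perfect 5th (5th): Db
Major 7th (7th): F
Augmented 11th (11th): C

Gb, Bb, Db, F, C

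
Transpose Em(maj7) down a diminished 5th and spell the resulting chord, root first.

A diminished 5th down from E is A#, so the new chord is A# minor-major seventh.
- root: A#
- minor 3rd: C#
- perfect 5th: E#
- major 7th: G##

A#  C#  E#  G##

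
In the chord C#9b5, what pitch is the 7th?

Root of C#9b5 = C#. The 7th is a minor 7th: C# up a minor 7th → B.

B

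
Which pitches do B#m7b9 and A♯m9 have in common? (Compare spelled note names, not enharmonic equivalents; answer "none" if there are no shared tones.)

B# A# C#

B#m7b9: B# D# F## A# C#
A♯m9: A# C# E# G# B#
Common to both → B#, A#, C#.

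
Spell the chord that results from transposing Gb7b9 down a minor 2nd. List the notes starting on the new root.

F  A  C  E♭  G♭

G♭ down a minor 2nd → F. New chord: F dominant seventh flat nine.
F — root
A — major 3rd
C — perfect 5th
E♭ — minor 7th
G♭ — minor 9th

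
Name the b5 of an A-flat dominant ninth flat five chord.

E-double-flat

A-flat dominant ninth flat five is built on A-flat; its 5th is a diminished 5th above the root.
A fifth above A uses the letter E, and the diminished 5th above A-flat is E-double-flat.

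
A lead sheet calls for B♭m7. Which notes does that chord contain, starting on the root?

B♭m7 is a minor seventh built on B♭.
B♭ — root
D♭ — minor 3rd
F — perfect 5th
A♭ — minor 7th

B♭, D♭, F, A♭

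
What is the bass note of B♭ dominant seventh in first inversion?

B♭ dominant seventh = Bb–D–F–Ab. First inversion → third in the bass = D.

D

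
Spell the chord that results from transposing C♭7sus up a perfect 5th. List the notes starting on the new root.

A perfect 5th up from Cb is Gb, so the new chord is Gb dominant seventh suspended fourth.
Gb — root
Cb — perfect 4th
Db — perfect 5th
Fb — minor 7th

Gb  Cb  Db  Fb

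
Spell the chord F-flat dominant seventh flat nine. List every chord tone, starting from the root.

Fb  Ab  Cb  Ebb  Gbb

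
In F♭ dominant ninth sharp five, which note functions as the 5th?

F♭ dominant ninth sharp five is built on F♭; its 5th is an augmented 5th above the root.
A fifth above F uses the letter C, and the augmented 5th above F♭ is C.

C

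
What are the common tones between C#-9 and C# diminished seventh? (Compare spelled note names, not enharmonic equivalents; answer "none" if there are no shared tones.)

C♯ E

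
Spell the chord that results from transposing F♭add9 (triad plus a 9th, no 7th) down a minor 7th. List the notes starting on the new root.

Transposed root: F♭ → G♭ (minor 7th down). So we spell G♭ added-ninth:
G♭ — root
B♭ — major 3rd
D♭ — perfect 5th
A♭ — major 9th

G♭, B♭, D♭, A♭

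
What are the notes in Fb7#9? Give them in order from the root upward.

Root Fb, quality dominant seventh sharp nine:
- root: Fb
- major 3rd: Ab
- perfect 5th: Cb
- minor 7th: Ebb
- augmented 9th: G

Fb  Ab  Cb  Ebb  G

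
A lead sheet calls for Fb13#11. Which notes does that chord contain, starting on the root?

Fb – Ab – Cb – Ebb – Gb – Bb – Db

Root Fb, quality dominant thirteenth sharp eleven:
root → Fb
3rd (major 3rd) → Ab
5th (perfect 5th) → Cb
7th (minor 7th) → Ebb
9th (major 9th) → Gb
11th (augmented 11th) → Bb
13th (major 13th) → Db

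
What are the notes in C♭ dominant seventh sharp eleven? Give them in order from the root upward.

C♭ dominant seventh sharp eleven is a dominant seventh sharp eleven built on C-flat.
C-flat — root
E-flat — major 3rd
G-flat — perfect 5th
B-double-flat — minor 7th
F — augmented 11th

C-flat, E-flat, G-flat, B-double-flat, F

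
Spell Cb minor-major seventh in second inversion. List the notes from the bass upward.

Gb  Bb  Cb  Ebb

In root position, Cb minor-major seventh is Cb–Ebb–Gb–Bb.
Second inversion puts the fifth (Gb) in the bass.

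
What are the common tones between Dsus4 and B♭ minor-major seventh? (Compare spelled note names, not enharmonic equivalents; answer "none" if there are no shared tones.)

Dsus4: D G A
B♭ minor-major seventh: B♭ D♭ F A
Common to both → A.

A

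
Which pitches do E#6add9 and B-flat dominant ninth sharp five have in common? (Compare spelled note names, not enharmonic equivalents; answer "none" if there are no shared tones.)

none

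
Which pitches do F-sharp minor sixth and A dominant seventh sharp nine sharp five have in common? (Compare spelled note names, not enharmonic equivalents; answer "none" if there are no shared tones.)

A C#

F-sharp minor sixth = F#, A, C#, D#.
A dominant seventh sharp nine sharp five = A, C#, E#, G, B#.
Shared: A, C#.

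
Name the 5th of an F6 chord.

C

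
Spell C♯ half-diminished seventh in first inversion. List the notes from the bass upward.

In root position, C♯ half-diminished seventh is C#–E–G–B.
First inversion puts the third (E) in the bass.

E, G, B, C#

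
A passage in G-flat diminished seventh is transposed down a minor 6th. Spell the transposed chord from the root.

G♭ down a minor 6th → B♭. New chord: B♭ diminished seventh.
B♭ — root
D♭ — minor 3rd
F♭ — diminished 5th
A𝄫 — diminished 7th

B♭ – D♭ – F♭ – A𝄫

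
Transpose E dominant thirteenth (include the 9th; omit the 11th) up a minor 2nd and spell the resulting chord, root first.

E up a minor 2nd → F. New chord: F dominant thirteenth.
F — root
A — major 3rd
C — perfect 5th
E-flat — minor 7th
G — major 9th
D — major 13th

F – A – C – E-flat – G – D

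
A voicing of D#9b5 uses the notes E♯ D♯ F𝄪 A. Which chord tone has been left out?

D#9b5 = D♯, F𝄪, A, C♯, E♯. The voicing lacks the 7th (minor 7th), C♯.

C♯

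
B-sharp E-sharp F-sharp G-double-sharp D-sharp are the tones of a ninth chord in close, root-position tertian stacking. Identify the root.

Arranged so that each adjacent pair is a third by letter name: E-sharp – G-double-sharp – B-sharp – D-sharp – F-sharp.
The bottom of that stack, E-sharp, is the root (this is E-sharp dominant seventh flat nine).

E-sharp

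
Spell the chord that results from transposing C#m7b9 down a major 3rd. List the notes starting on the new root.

A C E G B♭

A major 3rd down from C♯ is A, so the new chord is A minor seventh flat nine.
root → A
3rd (minor 3rd) → C
5th (perfect 5th) → E
7th (minor 7th) → G
9th (minor 9th) → B♭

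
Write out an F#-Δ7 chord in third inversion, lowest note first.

In root position, F#-Δ7 is F#–A–C#–E#.
Third inversion puts the seventh (E#) in the bass.

E#  F#  A  C#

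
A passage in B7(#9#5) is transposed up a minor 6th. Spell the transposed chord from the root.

G – B – D# – F – A#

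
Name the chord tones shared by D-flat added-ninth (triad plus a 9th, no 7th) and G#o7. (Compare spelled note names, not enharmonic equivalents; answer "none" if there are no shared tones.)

F

D-flat added-ninth = Db, F, Ab, Eb.
G#o7 = G#, B, D, F.
Shared: F.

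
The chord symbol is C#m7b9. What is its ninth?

D

Root of C#m7b9 = C#. The 9th is a minor 9th: C# up a minor 9th → D.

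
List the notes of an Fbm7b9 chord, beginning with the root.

Root Fb, quality minor seventh flat nine:
- root: Fb
- minor 3rd: Abb
- perfect 5th: Cb
- minor 7th: Ebb
- minor 9th: Gbb

Fb  Abb  Cb  Ebb  Gbb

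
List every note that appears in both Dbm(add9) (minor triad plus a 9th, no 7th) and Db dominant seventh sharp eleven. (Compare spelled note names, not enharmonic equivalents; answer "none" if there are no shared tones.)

Dbm(add9) = Db, Fb, Ab, Eb.
Db dominant seventh sharp eleven = Db, F, Ab, Cb, G.
Shared: Db, Ab.

Db, Ab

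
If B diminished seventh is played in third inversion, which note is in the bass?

B diminished seventh in root position is B–D–F–Ab.
Third inversion places the seventh in the bass, which is Ab.

Ab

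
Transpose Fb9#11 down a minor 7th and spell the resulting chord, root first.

G♭ – B♭ – D♭ – F♭ – A♭ – C

F♭ down a minor 7th → G♭. New chord: G♭ dominant ninth sharp eleven.
- root: G♭
- major 3rd: B♭
- perfect 5th: D♭
- minor 7th: F♭
- major 9th: A♭
- augmented 11th: C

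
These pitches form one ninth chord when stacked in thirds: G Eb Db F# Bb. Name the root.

Arranged so that each adjacent pair is a third by letter name: Eb – G – Bb – Db – F#.
The bottom of that stack, Eb, is the root (this is Eb dominant seventh sharp nine).

Eb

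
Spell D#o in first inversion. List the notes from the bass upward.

F# A D#

D#o = D#–F#–A; first inversion → third (F#) lowest.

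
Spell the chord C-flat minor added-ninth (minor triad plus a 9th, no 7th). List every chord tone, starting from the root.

C-flat minor added-ninth: minor added-ninth on C-flat.
root → C-flat
3rd (minor 3rd) → E-double-flat
5th (perfect 5th) → G-flat
9th (major 9th) → D-flat

C-flat – E-double-flat – G-flat – D-flat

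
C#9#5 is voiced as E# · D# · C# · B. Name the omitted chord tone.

The full C#9#5 chord is C#, E#, G##, B, D#.
Comparing with the voicing, the augmented 5th (5th) — G## — is absent.

G##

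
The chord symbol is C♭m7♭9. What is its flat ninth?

D𝄫

Root of C♭m7♭9 = C♭. The 9th is a minor 9th: C♭ up a minor 9th → D𝄫.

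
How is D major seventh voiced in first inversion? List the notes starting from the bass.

F#  A  C#  D

D major seventh = D–F#–A–C#; first inversion → third (F#) lowest.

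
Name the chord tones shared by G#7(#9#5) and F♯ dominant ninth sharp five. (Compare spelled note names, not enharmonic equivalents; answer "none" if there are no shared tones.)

G♯, F♯

G#7(#9#5) = G♯, B♯, D𝄪, F♯, A𝄪.
F♯ dominant ninth sharp five = F♯, A♯, C𝄪, E, G♯.
Shared: G♯, F♯.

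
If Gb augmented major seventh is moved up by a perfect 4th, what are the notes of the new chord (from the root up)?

G-flat up a perfect 4th → C-flat. New chord: C-flat augmented major seventh.
C-flat — root
E-flat — major 3rd
G — augmented 5th
B-flat — major 7th

C-flat  E-flat  G  B-flat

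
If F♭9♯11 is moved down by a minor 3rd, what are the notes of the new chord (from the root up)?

Db, F, Ab, Cb, Eb, G

Transposed root: Fb → Db (minor 3rd down). So we spell Db dominant ninth sharp eleven:
- root: Db
- major 3rd: F
- perfect 5th: Ab
- minor 7th: Cb
- major 9th: Eb
- augmented 11th: G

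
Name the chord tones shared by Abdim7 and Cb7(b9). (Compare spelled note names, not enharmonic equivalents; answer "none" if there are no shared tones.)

Cb

Abdim7: Ab Cb Ebb Gbb
Cb7(b9): Cb Eb Gb Bbb Dbb
Common to both → Cb.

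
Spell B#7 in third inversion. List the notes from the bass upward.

A# B# D## F##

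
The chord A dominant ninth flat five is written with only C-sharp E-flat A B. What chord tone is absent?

A dominant ninth flat five = A, C-sharp, E-flat, G, B. The voicing lacks the 7th (minor 7th), G.

G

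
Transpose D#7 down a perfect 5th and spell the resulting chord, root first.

A perfect 5th down from D# is G#, so the new chord is G# dominant seventh.
G# — root
B# — major 3rd
D# — perfect 5th
F# — minor 7th

G#, B#, D#, F#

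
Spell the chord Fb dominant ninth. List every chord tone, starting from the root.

F-flat, A-flat, C-flat, E-double-flat, G-flat

Fb dominant ninth is a dominant ninth built on F-flat.
F-flat — root
A-flat — major 3rd
C-flat — perfect 5th
E-double-flat — minor 7th
G-flat — major 9th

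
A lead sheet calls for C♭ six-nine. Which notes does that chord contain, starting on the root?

C♭  E♭  G♭  A♭  D♭

Root C♭, quality six-nine:
C♭ — root
E♭ — major 3rd
G♭ — perfect 5th
A♭ — major 6th
D♭ — major 9th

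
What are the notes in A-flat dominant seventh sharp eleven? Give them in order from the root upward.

Ab C Eb Gb D

A-flat dominant seventh sharp eleven: dominant seventh sharp eleven on Ab.
Ab — root
C — major 3rd
Eb — perfect 5th
Gb — minor 7th
D — augmented 11th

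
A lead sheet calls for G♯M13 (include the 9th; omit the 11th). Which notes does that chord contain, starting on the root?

G#, B#, D#, F##, A#, E#

Root G#, quality major thirteenth:
root → G#
3rd (major 3rd) → B#
5th (perfect 5th) → D#
7th (major 7th) → F##
9th (major 9th) → A#
13th (major 13th) → E#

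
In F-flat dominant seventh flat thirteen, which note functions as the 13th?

D-double-flat

F-flat dominant seventh flat thirteen is built on F-flat; its 13th is a minor 13th above the root.
A sixth above F uses the letter D, and the minor 13th above F-flat is D-double-flat.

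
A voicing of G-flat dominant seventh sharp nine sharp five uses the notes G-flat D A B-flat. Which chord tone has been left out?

F-flat

The full G-flat dominant seventh sharp nine sharp five chord is G-flat, B-flat, D, F-flat, A.
Comparing with the voicing, the minor 7th (7th) — F-flat — is absent.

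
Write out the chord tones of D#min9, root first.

D# F# A# C# E#

Root D#, quality minor ninth:
root → D#
3rd (minor 3rd) → F#
5th (perfect 5th) → A#
7th (minor 7th) → C#
9th (major 9th) → E#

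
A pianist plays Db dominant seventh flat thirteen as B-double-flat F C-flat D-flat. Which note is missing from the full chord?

A-flat

Db dominant seventh flat thirteen = D-flat, F, A-flat, C-flat, B-double-flat. The voicing lacks the 5th (perfect 5th), A-flat.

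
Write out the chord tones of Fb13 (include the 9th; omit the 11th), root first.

Fb13: dominant thirteenth on Fb.
root → Fb
3rd (major 3rd) → Ab
5th (perfect 5th) → Cb
7th (minor 7th) → Ebb
9th (major 9th) → Gb
13th (major 13th) → Db

Fb, Ab, Cb, Ebb, Gb, Db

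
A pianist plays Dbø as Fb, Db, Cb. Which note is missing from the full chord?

Abb

Dbø = Db, Fb, Abb, Cb. The voicing lacks the 5th (diminished 5th), Abb.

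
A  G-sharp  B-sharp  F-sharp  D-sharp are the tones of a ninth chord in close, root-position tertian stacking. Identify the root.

G-sharp

Stacking in thirds gives G-sharp – B-sharp – D-sharp – F-sharp – A, so G-sharp is the root — G-sharp dominant seventh flat nine.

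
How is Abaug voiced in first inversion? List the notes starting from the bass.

Abaug = Ab–C–E; first inversion → third (C) lowest.

C, E, Ab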